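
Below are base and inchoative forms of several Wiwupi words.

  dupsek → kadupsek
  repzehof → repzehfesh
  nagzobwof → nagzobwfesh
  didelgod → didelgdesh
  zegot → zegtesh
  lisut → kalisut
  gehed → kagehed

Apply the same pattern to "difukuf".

kadifukuf

didelgod and gehed both end in -d yet inflect differently (didelgdesh, kagehed), so the final letter is not what conditions the rule; the last vowel is.
"difukuf" has last vowel 'u'. The one such stem in the data (lisut → kalisut) adds the prefix ka-, so the same rule applies.
So difukuf → kadifukuf.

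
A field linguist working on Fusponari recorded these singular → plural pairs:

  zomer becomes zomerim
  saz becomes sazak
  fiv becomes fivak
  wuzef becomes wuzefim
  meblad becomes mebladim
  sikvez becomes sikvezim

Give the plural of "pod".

podak

"pod" has 1 vowel. The stems with 1 vowel (saz → sazak, fiv → fivak) add -ak.
So pod → podak.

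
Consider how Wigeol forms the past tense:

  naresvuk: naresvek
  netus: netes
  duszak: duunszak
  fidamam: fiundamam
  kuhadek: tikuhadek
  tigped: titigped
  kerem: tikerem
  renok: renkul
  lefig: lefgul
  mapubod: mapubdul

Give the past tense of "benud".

bened

naresvuk and duszak both end in -k yet inflect differently (naresvek, duunszak), so the final letter is not what conditions the rule; the last vowel is.
"benud" has last vowel 'u'. The stems whose last vowel is 'u' (naresvuk → naresvek, netus → netes) change the last vowel to 'e'.
So benud → bened.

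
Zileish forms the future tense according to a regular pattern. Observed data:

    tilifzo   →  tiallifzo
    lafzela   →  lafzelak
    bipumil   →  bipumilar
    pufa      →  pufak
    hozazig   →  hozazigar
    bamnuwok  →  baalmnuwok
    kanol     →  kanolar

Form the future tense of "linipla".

tilifzo and kanol both have last vowel 'o' yet inflect differently (tiallifzo, kanolar), so the last vowel is not what conditions the rule; the final letter is.
"linipla" ends in -a. The stems ending in -a (pufa → pufak, lafzela → lafzelak) drop the final letter and add -ak.
So linipla → liniplak.

liniplak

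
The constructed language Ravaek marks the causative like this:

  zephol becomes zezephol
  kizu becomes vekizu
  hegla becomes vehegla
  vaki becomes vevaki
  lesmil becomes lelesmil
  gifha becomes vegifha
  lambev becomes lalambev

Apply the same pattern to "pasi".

lesmil and vaki both have last vowel 'i' yet inflect differently (lelesmil, vevaki), so the last vowel is not what conditions the rule; whether the stem ends in a vowel or a consonant is.
"pasi" ends in a vowel. The stems ending in a vowel (kizu → vekizu, hegla → vehegla, gifha → vegifha) add the prefix ve-.
The other pattern: stems ending in a consonant repeat the first consonant+vowel as a prefix.
So pasi → vepasi.

vepasi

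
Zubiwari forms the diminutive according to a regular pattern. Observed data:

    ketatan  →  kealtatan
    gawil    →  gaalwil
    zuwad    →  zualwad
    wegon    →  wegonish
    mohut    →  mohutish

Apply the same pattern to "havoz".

wegon and ketatan both end in -n yet inflect differently (wegonish, kealtatan), so the final letter is not what conditions the rule; the last vowel is.
"havoz" has last vowel 'o'. The one such stem in the data (wegon → wegonish) adds -ish, so the same rule applies.
So havoz → havozish.

havozish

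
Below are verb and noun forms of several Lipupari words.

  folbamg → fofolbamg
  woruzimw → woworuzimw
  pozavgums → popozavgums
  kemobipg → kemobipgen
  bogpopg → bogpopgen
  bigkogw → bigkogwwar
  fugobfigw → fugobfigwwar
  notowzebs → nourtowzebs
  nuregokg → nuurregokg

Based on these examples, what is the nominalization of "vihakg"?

viurhakg

folbamg and kemobipg both end in -g yet inflect differently (fofolbamg, kemobipgen), so the final letter is not what conditions the rule; the second-to-last letter is.
"vihakg" has second-to-last letter 'k'. The one such stem in the data (nuregokg → nuurregokg) inserts -ur- after the first vowel (as does notowzebs), so the same rule applies.
So vihakg → viurhakg.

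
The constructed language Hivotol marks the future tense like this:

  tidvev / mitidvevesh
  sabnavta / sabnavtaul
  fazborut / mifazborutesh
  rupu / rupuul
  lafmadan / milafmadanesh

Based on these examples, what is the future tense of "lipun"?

"lipun" ends in a consonant. The stems ending in a consonant (fazborut → mifazborutesh, lafmadan → milafmadanesh, tidvev → mitidvevesh) add mi- … -esh around the stem.
The other pattern: stems ending in a vowel add -ul.
So lipun → milipunesh.

milipunesh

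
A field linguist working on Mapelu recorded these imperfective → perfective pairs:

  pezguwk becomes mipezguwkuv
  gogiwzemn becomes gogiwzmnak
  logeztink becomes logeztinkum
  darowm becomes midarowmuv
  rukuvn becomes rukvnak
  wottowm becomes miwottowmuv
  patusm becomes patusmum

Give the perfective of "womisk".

womiskum

patusm and wottowm both end in -m yet inflect differently (patusmum, miwottowmuv), so the final letter is not what conditions the rule; the second-to-last letter is.
"womisk" has second-to-last letter 's'. The one such stem in the data (patusm → patusmum) adds -um, so the same rule applies.
The other patterns: stems whose second-to-last letter is 'w' add mi- … -uv around the stem; stems whose second-to-last letter is 'm' or 'v' delete the last vowel and add -ak.
So womisk → womiskum.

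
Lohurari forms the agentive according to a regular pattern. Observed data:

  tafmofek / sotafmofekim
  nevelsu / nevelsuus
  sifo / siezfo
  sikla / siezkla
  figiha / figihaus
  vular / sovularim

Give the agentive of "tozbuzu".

sotozbuzuim

"tozbuzu" begins with t-. The one such stem in the data (tafmofek → sotafmofekim) adds so- … -im around the stem, so the same rule applies.
So tozbuzu → sotozbuzuim.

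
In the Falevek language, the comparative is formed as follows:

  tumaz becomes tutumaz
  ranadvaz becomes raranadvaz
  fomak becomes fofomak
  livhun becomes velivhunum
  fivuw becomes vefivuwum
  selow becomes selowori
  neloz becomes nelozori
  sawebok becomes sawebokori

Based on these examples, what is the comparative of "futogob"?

"futogob" has last vowel 'o'. The stems whose last vowel is 'o' (selow → selowori, neloz → nelozori, sawebok → sawebokori) add -ori.
So futogob → futogobori.

futogobori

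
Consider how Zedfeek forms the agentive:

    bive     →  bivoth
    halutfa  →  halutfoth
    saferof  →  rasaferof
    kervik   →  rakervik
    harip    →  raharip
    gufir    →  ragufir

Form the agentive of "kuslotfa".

kuslotfoth

"kuslotfa" ends in a vowel. The stems ending in a vowel (bive → bivoth, halutfa → halutfoth) drop the final letter and add -oth.
So kuslotfa → kuslotfoth.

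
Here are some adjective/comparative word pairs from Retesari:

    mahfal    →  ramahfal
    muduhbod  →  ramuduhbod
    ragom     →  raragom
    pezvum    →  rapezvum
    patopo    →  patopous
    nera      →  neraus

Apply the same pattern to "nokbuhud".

ranokbuhud

nera and mahfal both have last vowel 'a' yet inflect differently (neraus, ramahfal), so the last vowel is not what conditions the rule; whether the stem ends in a vowel or a consonant is.
"nokbuhud" ends in a consonant. The stems ending in a consonant (mahfal → ramahfal, ragom → raragom, pezvum → rapezvum) add the prefix ra-.
So nokbuhud → ranokbuhud.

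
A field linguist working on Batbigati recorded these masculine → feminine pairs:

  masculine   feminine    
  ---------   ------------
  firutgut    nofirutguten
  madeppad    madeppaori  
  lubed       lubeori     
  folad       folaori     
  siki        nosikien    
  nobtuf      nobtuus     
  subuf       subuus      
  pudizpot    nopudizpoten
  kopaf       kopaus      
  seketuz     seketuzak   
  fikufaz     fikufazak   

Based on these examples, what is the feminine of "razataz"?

razatazak

folad and fikufaz both have last vowel 'a' yet inflect differently (folaori, fikufazak), so the last vowel is not what conditions the rule; the final letter is.
"razataz" ends in -z. The stems ending in -z (fikufaz → fikufazak, seketuz → seketuzak) add -ak.
So razataz → razatazak.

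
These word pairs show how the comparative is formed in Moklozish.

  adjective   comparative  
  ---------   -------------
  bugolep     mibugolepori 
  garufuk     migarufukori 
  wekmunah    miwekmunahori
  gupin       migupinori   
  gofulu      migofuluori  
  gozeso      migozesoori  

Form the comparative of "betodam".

Every pair shown (bugolep → mibugolepori, garufuk → migarufukori, wekmunah → miwekmunahori, …) follows the same rule: add mi- … -ori around the stem.
So betodam → mibetodamori.

mibetodamori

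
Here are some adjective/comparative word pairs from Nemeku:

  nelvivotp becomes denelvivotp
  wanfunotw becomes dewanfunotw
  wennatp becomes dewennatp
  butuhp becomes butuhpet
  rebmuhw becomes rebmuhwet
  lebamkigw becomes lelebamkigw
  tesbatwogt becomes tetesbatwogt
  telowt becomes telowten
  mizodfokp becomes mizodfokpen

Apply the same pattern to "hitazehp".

nelvivotp and butuhp both end in -p yet inflect differently (denelvivotp, butuhpet), so the final letter is not what conditions the rule; the second-to-last letter is.
"hitazehp" has second-to-last letter 'h'. The stems whose second-to-last letter is 'h' (butuhp → butuhpet, rebmuhw → rebmuhwet) add -et.
So hitazehp → hitazehpet.

hitazehpet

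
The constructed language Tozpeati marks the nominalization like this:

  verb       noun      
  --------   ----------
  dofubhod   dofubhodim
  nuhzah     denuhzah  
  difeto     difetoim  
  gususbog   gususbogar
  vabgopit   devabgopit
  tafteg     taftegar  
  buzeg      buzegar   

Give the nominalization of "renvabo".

gususbog and difeto both have last vowel 'o' yet inflect differently (gususbogar, difetoim), so the last vowel is not what conditions the rule; the final letter is.
"renvabo" ends in -o. The one such stem in the data (difeto → difetoim) adds -im, so the same rule applies.
The other patterns: stems ending in -g add -ar; stems ending in -h or -t add the prefix de-.
So renvabo → renvaboim.

renvaboim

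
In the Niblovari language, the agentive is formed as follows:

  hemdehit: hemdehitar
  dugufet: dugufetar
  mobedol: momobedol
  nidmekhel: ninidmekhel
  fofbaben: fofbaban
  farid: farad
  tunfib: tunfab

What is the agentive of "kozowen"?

kozowan

dugufet and nidmekhel both have last vowel 'e' yet inflect differently (dugufetar, ninidmekhel), so the last vowel is not what conditions the rule; the final letter is.
"kozowen" ends in -n. The one such stem in the data (fofbaben → fofbaban) changes the last vowel to 'a' (as do farid, tunfib), so the same rule applies.
The other patterns: stems ending in -t add -ar; stems ending in -l repeat the first consonant+vowel as a prefix.
So kozowen → kozowan.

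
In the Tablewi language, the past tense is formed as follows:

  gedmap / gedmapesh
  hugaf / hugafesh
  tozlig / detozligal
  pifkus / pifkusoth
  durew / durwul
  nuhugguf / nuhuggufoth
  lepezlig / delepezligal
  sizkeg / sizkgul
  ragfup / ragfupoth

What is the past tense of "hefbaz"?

hefbazesh

nuhugguf and hugaf both end in -f yet inflect differently (nuhuggufoth, hugafesh), so the final letter is not what conditions the rule; the last vowel is.
"hefbaz" has last vowel 'a'. The stems whose last vowel is 'a' (hugaf → hugafesh, gedmap → gedmapesh) add -esh.
So hefbaz → hefbazesh.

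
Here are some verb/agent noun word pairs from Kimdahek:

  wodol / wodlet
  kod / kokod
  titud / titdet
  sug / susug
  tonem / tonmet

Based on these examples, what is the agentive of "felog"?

titud and kod both end in -d yet inflect differently (titdet, kokod), so the final letter is not what conditions the rule; the number of vowels is.
"felog" has 2 vowels. The stems with 2 vowels (tonem → tonmet, wodol → wodlet, titud → titdet) delete the last vowel and add -et.
So felog → felget.

felget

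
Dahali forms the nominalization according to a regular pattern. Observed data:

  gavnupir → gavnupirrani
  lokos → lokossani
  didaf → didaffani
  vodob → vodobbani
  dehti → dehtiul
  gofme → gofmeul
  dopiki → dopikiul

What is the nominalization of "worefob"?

worefobbani

"worefob" ends in a consonant. The stems ending in a consonant (gavnupir → gavnupirrani, lokos → lokossani, didaf → didaffani) double the final consonant and add -ani.
So worefob → worefobbani.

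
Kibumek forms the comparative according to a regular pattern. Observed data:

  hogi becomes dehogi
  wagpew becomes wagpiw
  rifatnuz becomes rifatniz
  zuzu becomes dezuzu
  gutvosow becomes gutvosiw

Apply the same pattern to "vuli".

rifatnuz and zuzu both have last vowel 'u' yet inflect differently (rifatniz, dezuzu), so the last vowel is not what conditions the rule; whether the stem ends in a vowel or a consonant is.
"vuli" ends in a vowel. The stems ending in a vowel (zuzu → dezuzu, hogi → dehogi) add the prefix de-.
The other pattern: stems ending in a consonant change the last vowel to 'i'.
So vuli → devuli.

devuli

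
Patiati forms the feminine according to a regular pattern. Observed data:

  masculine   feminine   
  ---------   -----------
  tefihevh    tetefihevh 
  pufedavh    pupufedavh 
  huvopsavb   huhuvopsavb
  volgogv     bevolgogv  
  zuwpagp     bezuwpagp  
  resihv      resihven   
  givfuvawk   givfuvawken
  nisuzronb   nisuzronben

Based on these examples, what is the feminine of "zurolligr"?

volgogv and resihv both end in -v yet inflect differently (bevolgogv, resihven), so the final letter is not what conditions the rule; the second-to-last letter is.
"zurolligr" has second-to-last letter 'g'. The stems whose second-to-last letter is 'g' (volgogv → bevolgogv, zuwpagp → bezuwpagp) add the prefix be-.
So zurolligr → bezurolligr.

bezurolligr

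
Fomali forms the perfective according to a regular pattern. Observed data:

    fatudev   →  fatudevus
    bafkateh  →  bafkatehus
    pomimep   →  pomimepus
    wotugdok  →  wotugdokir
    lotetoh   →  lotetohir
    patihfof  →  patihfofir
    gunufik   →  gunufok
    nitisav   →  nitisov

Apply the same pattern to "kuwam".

kuwom

bafkateh and lotetoh both end in -h yet inflect differently (bafkatehus, lotetohir), so the final letter is not what conditions the rule; the last vowel is.
"kuwam" has last vowel 'a'. The one such stem in the data (nitisav → nitisov) changes the last vowel to 'o' (as does gunufik), so the same rule applies.
The other patterns: stems whose last vowel is 'e' add -us; stems whose last vowel is 'o' add -ir.
So kuwam → kuwom.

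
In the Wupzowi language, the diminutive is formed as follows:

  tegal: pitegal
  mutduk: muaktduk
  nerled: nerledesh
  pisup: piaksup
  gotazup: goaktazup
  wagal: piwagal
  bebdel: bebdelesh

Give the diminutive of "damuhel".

tegal and bebdel both end in -l yet inflect differently (pitegal, bebdelesh), so the final letter is not what conditions the rule; the last vowel is.
"damuhel" has last vowel 'e'. The stems whose last vowel is 'e' (bebdel → bebdelesh, nerled → nerledesh) add -esh.
The other patterns: stems whose last vowel is 'a' add the prefix pi-; stems whose last vowel is 'u' insert -ak- after the first vowel.
So damuhel → damuhelesh.

damuhelesh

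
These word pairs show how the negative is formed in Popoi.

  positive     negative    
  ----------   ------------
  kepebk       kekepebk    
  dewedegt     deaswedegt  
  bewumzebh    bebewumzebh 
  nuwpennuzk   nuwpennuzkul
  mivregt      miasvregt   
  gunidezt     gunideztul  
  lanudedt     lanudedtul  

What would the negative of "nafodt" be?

"nafodt" has second-to-last letter 'd'. The one such stem in the data (lanudedt → lanudedtul) adds -ul, so the same rule applies.
The other patterns: stems whose second-to-last letter is 'b' repeat the first consonant+vowel as a prefix; stems whose second-to-last letter is 'g' insert -as- after the first vowel.
So nafodt → nafodtul.

nafodtul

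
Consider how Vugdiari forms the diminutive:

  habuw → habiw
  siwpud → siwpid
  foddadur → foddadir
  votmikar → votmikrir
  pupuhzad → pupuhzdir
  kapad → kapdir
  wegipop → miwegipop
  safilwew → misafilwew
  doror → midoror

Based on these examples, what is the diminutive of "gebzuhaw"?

"gebzuhaw" has last vowel 'a'. The stems whose last vowel is 'a' (votmikar → votmikrir, pupuhzad → pupuhzdir, kapad → kapdir) delete the last vowel and add -ir.
So gebzuhaw → gebzuhwir.

gebzuhwir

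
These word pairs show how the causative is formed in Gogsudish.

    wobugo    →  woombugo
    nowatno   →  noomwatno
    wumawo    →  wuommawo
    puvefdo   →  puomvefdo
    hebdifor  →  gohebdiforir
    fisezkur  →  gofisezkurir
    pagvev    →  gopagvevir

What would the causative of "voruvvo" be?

voomruvvo

wobugo and hebdifor both have last vowel 'o' yet inflect differently (woombugo, gohebdiforir), so the last vowel is not what conditions the rule; the final letter is.
"voruvvo" ends in -o. The stems ending in -o (wobugo → woombugo, nowatno → noomwatno, wumawo → wuommawo) insert -om- after the first vowel.
The other pattern: stems ending in -r or -v add go- … -ir around the stem.
So voruvvo → voomruvvo.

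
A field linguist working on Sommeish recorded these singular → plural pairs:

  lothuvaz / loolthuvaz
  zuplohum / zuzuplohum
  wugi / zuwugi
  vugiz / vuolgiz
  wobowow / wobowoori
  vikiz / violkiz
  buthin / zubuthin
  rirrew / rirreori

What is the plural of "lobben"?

zulobben

vugiz and buthin both have last vowel 'i' yet inflect differently (vuolgiz, zubuthin), so the last vowel is not what conditions the rule; the final letter is.
"lobben" ends in -n. The one such stem in the data (buthin → zubuthin) adds the prefix zu-, so the same rule applies.
The other patterns: stems ending in -w drop the final letter and add -ori; stems ending in -z insert -ol- after the first vowel.
So lobben → zulobben.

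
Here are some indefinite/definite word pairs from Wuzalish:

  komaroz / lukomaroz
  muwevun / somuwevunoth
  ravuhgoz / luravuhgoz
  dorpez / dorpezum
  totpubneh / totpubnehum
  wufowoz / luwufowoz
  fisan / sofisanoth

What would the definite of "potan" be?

ravuhgoz and dorpez both end in -z yet inflect differently (luravuhgoz, dorpezum), so the final letter is not what conditions the rule; the last vowel is.
"potan" has last vowel 'a'. The one such stem in the data (fisan → sofisanoth) adds so- … -oth around the stem, so the same rule applies.
The other patterns: stems whose last vowel is 'o' add the prefix lu-; stems whose last vowel is 'e' add -um.
So potan → sopotanoth.

sopotanoth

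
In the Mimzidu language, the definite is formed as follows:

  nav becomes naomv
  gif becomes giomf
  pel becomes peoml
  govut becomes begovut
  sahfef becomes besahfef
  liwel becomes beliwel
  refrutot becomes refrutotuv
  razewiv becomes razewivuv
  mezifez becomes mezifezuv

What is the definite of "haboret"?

"haboret" has 3 vowels. The stems with 3 vowels (refrutot → refrutotuv, razewiv → razewivuv, mezifez → mezifezuv) add -uv.
So haboret → haboretuv.

haboretuv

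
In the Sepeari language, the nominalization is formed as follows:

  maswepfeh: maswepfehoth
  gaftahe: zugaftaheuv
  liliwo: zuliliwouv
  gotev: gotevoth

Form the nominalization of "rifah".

rifahoth

gotev and gaftahe both have last vowel 'e' yet inflect differently (gotevoth, zugaftaheuv), so the last vowel is not what conditions the rule; whether the stem ends in a vowel or a consonant is.
"rifah" ends in a consonant. The stems ending in a consonant (gotev → gotevoth, maswepfeh → maswepfehoth) add -oth.
So rifah → rifahoth.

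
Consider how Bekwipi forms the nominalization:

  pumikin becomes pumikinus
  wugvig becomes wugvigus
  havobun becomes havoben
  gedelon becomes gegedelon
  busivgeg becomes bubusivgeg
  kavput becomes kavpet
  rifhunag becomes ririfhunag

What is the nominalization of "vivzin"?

vivzinus

pumikin and havobun both end in -n yet inflect differently (pumikinus, havoben), so the final letter is not what conditions the rule; the last vowel is.
"vivzin" has last vowel 'i'. The stems whose last vowel is 'i' (wugvig → wugvigus, pumikin → pumikinus) add -us.
The other patterns: stems whose last vowel is 'u' change the last vowel to 'e'; stems whose last vowel is 'a', 'e' or 'o' repeat the first consonant+vowel as a prefix.
So vivzin → vivzinus.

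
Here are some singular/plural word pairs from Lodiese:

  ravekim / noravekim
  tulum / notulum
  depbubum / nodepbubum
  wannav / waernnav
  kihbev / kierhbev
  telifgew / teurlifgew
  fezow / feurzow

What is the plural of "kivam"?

nokivam

kihbev and telifgew both have last vowel 'e' yet inflect differently (kierhbev, teurlifgew), so the last vowel is not what conditions the rule; the final letter is.
"kivam" ends in -m. The stems ending in -m (ravekim → noravekim, tulum → notulum, depbubum → nodepbubum) add the prefix no-.
So kivam → nokivam.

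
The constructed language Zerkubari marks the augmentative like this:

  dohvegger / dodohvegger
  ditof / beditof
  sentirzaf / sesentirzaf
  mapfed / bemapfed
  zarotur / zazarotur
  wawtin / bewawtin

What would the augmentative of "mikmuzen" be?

mimikmuzen

sentirzaf and ditof both end in -f yet inflect differently (sesentirzaf, beditof), so the final letter is not what conditions the rule; the number of vowels is.
"mikmuzen" has 3 vowels. The stems with 3 vowels (zarotur → zazarotur, sentirzaf → sesentirzaf, dohvegger → dodohvegger) repeat the first consonant+vowel as a prefix.
So mikmuzen → mimikmuzen.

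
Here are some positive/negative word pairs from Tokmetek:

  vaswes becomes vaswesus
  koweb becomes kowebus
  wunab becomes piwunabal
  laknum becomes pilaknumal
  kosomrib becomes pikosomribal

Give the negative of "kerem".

keremus

koweb and wunab both end in -b yet inflect differently (kowebus, piwunabal), so the final letter is not what conditions the rule; the last vowel is.
"kerem" has last vowel 'e'. The stems whose last vowel is 'e' (vaswes → vaswesus, koweb → kowebus) add -us.
The other pattern: stems whose last vowel is 'a', 'i' or 'u' add pi- … -al around the stem.
So kerem → keremus.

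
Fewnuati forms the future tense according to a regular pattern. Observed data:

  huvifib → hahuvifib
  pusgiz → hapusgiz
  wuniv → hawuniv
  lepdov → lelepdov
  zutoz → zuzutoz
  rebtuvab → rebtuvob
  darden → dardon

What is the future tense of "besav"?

"besav" has last vowel 'a'. The one such stem in the data (rebtuvab → rebtuvob) changes the last vowel to 'o' (as does darden), so the same rule applies.
So besav → besov.

besov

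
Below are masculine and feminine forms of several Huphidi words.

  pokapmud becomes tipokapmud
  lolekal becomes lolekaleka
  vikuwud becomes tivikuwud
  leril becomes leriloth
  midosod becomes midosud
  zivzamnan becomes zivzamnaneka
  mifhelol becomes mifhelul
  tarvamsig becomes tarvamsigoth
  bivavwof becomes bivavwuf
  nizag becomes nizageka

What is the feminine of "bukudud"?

leril and mifhelol both end in -l yet inflect differently (leriloth, mifhelul), so the final letter is not what conditions the rule; the last vowel is.
"bukudud" has last vowel 'u'. The stems whose last vowel is 'u' (pokapmud → tipokapmud, vikuwud → tivikuwud) add the prefix ti-.
The other patterns: stems whose last vowel is 'i' add -oth; stems whose last vowel is 'o' change the last vowel to 'u'; stems whose last vowel is 'a' add -eka.
So bukudud → tibukudud.

tibukudud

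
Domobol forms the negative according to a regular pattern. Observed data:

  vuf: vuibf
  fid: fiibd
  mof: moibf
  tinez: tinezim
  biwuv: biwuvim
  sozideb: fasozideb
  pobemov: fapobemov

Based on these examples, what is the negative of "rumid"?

"rumid" has 2 vowels. The stems with 2 vowels (tinez → tinezim, biwuv → biwuvim) add -im.
So rumid → rumidim.

rumidim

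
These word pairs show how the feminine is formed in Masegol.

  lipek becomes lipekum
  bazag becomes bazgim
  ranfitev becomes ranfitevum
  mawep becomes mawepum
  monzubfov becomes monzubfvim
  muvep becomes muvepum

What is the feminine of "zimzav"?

zimzvim

"zimzav" has last vowel 'a'. The one such stem in the data (bazag → bazgim) deletes the last vowel and adds -im (as does monzubfov), so the same rule applies.
The other pattern: stems whose last vowel is 'e' add -um.
So zimzav → zimzvim.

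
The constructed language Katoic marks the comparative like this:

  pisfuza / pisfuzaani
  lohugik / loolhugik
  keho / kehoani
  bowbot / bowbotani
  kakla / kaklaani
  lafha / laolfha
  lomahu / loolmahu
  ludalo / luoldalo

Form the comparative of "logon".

lafha and pisfuza both end in -a yet inflect differently (laolfha, pisfuzaani), so the final letter is not what conditions the rule; the first letter is.
"logon" begins with l-. The stems beginning with l- (lohugik → loolhugik, lomahu → loolmahu, ludalo → luoldalo) insert -ol- after the first vowel.
The other pattern: stems beginning with b-, k- or p- add -ani.
So logon → loolgon.

loolgon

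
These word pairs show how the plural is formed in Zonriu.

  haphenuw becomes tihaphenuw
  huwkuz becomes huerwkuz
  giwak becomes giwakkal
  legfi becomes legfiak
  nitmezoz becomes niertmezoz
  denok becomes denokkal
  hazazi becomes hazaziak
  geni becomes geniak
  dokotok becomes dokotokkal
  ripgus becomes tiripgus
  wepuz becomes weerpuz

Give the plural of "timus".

denok and nitmezoz both have last vowel 'o' yet inflect differently (denokkal, niertmezoz), so the last vowel is not what conditions the rule; the final letter is.
"timus" ends in -s. The one such stem in the data (ripgus → tiripgus) adds the prefix ti-, so the same rule applies.
So timus → titimus.

titimus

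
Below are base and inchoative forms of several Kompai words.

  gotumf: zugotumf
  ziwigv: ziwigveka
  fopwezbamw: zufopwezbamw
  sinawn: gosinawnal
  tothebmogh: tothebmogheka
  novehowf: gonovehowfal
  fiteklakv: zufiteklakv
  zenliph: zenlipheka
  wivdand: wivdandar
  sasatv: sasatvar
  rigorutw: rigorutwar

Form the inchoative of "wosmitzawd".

sasatv and ziwigv both end in -v yet inflect differently (sasatvar, ziwigveka), so the final letter is not what conditions the rule; the second-to-last letter is.
"wosmitzawd" has second-to-last letter 'w'. The stems whose second-to-last letter is 'w' (novehowf → gonovehowfal, sinawn → gosinawnal) add go- … -al around the stem.
The other patterns: stems whose second-to-last letter is 'n' or 't' add -ar; stems whose second-to-last letter is 'g' or 'p' add -eka; stems whose second-to-last letter is 'k' or 'm' add the prefix zu-.
So wosmitzawd → gowosmitzawdal.

gowosmitzawdal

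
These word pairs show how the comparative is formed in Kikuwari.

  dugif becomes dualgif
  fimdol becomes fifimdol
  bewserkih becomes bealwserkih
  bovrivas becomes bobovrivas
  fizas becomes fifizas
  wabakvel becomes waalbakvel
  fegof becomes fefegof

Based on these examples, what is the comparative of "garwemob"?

gagarwemob

fimdol and wabakvel both end in -l yet inflect differently (fifimdol, waalbakvel), so the final letter is not what conditions the rule; the last vowel is.
"garwemob" has last vowel 'o'. The stems whose last vowel is 'o' (fimdol → fifimdol, fegof → fefegof) repeat the first consonant+vowel as a prefix.
The other pattern: stems whose last vowel is 'e' or 'i' insert -al- after the first vowel.
So garwemob → gagarwemob.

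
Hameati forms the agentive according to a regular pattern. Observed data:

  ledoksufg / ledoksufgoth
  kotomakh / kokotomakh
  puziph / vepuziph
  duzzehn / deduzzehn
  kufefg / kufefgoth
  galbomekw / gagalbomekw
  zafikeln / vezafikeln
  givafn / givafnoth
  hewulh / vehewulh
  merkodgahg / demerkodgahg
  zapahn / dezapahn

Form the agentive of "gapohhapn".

"gapohhapn" has second-to-last letter 'p'. The one such stem in the data (puziph → vepuziph) adds the prefix ve-, so the same rule applies.
So gapohhapn → vegapohhapn.

vegapohhapn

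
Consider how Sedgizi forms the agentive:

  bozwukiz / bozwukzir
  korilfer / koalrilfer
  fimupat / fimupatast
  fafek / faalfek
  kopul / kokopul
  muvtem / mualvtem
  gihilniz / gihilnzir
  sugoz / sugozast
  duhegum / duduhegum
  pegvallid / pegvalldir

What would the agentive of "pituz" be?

duhegum and muvtem both end in -m yet inflect differently (duduhegum, mualvtem), so the final letter is not what conditions the rule; the last vowel is.
"pituz" has last vowel 'u'. The stems whose last vowel is 'u' (duhegum → duduhegum, kopul → kokopul) repeat the first consonant+vowel as a prefix.
The other patterns: stems whose last vowel is 'i' delete the last vowel and add -ir; stems whose last vowel is 'e' insert -al- after the first vowel; stems whose last vowel is 'a' or 'o' add -ast.
So pituz → pipituz.

pipituz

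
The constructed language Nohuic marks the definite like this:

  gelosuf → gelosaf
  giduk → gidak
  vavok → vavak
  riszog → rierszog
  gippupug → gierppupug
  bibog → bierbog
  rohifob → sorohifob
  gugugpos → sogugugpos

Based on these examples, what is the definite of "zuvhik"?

zuvhak

vavok and riszog both have last vowel 'o' yet inflect differently (vavak, rierszog), so the last vowel is not what conditions the rule; the final letter is.
"zuvhik" ends in -k. The stems ending in -k (giduk → gidak, vavok → vavak) change the last vowel to 'a'.
The other patterns: stems ending in -g insert -er- after the first vowel; stems ending in -b or -s add the prefix so-.
So zuvhik → zuvhak.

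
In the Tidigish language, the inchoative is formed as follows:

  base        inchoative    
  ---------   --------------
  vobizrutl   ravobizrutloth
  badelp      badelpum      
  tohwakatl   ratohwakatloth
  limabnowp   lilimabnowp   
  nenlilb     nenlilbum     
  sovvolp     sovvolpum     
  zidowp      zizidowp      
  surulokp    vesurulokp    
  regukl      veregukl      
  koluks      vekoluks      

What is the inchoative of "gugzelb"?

gugzelbum

badelp and surulokp both end in -p yet inflect differently (badelpum, vesurulokp), so the final letter is not what conditions the rule; the second-to-last letter is.
"gugzelb" has second-to-last letter 'l'. The stems whose second-to-last letter is 'l' (nenlilb → nenlilbum, badelp → badelpum, sovvolp → sovvolpum) add -um.
So gugzelb → gugzelbum.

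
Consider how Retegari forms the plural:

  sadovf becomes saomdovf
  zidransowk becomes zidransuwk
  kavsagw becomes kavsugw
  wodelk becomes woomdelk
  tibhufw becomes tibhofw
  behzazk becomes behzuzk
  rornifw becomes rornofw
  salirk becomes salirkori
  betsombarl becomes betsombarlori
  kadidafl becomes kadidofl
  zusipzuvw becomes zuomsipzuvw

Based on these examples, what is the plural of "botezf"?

"botezf" has second-to-last letter 'z'. The one such stem in the data (behzazk → behzuzk) changes the last vowel to 'u' (as do kavsagw, zidransowk), so the same rule applies.
So botezf → botuzf.

botuzf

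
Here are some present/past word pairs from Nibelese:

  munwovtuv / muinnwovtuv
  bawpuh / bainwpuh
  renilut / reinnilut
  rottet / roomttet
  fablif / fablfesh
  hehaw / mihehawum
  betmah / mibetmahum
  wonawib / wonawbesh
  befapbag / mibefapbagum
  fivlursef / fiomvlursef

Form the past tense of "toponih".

toponhesh

fablif and fivlursef both end in -f yet inflect differently (fablfesh, fiomvlursef), so the final letter is not what conditions the rule; the last vowel is.
"toponih" has last vowel 'i'. The stems whose last vowel is 'i' (wonawib → wonawbesh, fablif → fablfesh) delete the last vowel and add -esh.
The other patterns: stems whose last vowel is 'a' add mi- … -um around the stem; stems whose last vowel is 'e' insert -om- after the first vowel; stems whose last vowel is 'u' insert -in- after the first vowel.
So toponih → toponhesh.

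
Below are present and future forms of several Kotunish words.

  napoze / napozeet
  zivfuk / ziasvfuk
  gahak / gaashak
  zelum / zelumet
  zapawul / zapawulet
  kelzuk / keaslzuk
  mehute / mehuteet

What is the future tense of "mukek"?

zivfuk and zapawul both have last vowel 'u' yet inflect differently (ziasvfuk, zapawulet), so the last vowel is not what conditions the rule; the final letter is.
"mukek" ends in -k. The stems ending in -k (gahak → gaashak, zivfuk → ziasvfuk, kelzuk → keaslzuk) insert -as- after the first vowel.
So mukek → muaskek.

muaskek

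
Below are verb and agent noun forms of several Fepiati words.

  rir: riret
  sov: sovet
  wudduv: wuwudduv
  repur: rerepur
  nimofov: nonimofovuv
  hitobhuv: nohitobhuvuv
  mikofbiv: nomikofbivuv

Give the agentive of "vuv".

sov and wudduv both end in -v yet inflect differently (sovet, wuwudduv), so the final letter is not what conditions the rule; the number of vowels is.
"vuv" has 1 vowel. The stems with 1 vowel (rir → riret, sov → sovet) add -et.
The other patterns: stems with 2 vowels repeat the first consonant+vowel as a prefix; stems with 3 vowels add no- … -uv around the stem.
So vuv → vuvet.

vuvet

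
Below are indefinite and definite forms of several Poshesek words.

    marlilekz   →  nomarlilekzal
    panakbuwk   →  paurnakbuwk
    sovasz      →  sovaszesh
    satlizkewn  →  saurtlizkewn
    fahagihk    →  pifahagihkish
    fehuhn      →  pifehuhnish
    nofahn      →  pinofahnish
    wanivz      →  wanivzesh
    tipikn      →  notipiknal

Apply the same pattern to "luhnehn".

nofahn and tipikn both end in -n yet inflect differently (pinofahnish, notipiknal), so the final letter is not what conditions the rule; the second-to-last letter is.
"luhnehn" has second-to-last letter 'h'. The stems whose second-to-last letter is 'h' (fahagihk → pifahagihkish, nofahn → pinofahnish, fehuhn → pifehuhnish) add pi- … -ish around the stem.
So luhnehn → piluhnehnish.

piluhnehnish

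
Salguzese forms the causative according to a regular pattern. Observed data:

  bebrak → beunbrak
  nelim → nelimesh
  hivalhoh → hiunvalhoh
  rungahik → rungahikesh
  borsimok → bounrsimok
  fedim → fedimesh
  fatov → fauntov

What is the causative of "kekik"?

"kekik" has last vowel 'i'. The stems whose last vowel is 'i' (rungahik → rungahikesh, fedim → fedimesh, nelim → nelimesh) add -esh.
The other pattern: stems whose last vowel is 'a' or 'o' insert -un- after the first vowel.
So kekik → kekikesh.

kekikesh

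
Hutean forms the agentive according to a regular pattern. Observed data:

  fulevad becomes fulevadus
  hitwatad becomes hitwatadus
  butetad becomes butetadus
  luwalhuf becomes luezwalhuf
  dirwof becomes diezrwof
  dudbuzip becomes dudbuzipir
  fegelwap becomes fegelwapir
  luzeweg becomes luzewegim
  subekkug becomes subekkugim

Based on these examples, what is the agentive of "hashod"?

fulevad and fegelwap both have last vowel 'a' yet inflect differently (fulevadus, fegelwapir), so the last vowel is not what conditions the rule; the final letter is.
"hashod" ends in -d. The stems ending in -d (fulevad → fulevadus, hitwatad → hitwatadus, butetad → butetadus) add -us.
So hashod → hashodus.

hashodus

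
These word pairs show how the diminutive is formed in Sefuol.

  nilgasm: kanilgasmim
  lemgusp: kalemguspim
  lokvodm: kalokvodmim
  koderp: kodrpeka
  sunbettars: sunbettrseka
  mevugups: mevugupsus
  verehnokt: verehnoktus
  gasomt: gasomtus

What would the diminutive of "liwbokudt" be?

"liwbokudt" has second-to-last letter 'd'. The one such stem in the data (lokvodm → kalokvodmim) adds ka- … -im around the stem, so the same rule applies.
The other patterns: stems whose second-to-last letter is 'r' delete the last vowel and add -eka; stems whose second-to-last letter is 'k', 'm' or 'p' add -us.
So liwbokudt → kaliwbokudtim.

kaliwbokudtim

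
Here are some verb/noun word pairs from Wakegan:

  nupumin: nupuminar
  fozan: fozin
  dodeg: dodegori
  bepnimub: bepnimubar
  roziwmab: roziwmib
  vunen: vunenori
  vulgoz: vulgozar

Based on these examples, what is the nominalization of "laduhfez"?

fozan and vunen both end in -n yet inflect differently (fozin, vunenori), so the final letter is not what conditions the rule; the last vowel is.
"laduhfez" has last vowel 'e'. The stems whose last vowel is 'e' (vunen → vunenori, dodeg → dodegori) add -ori.
The other patterns: stems whose last vowel is 'a' change the last vowel to 'i'; stems whose last vowel is 'i', 'o' or 'u' add -ar.
So laduhfez → laduhfezori.

laduhfezori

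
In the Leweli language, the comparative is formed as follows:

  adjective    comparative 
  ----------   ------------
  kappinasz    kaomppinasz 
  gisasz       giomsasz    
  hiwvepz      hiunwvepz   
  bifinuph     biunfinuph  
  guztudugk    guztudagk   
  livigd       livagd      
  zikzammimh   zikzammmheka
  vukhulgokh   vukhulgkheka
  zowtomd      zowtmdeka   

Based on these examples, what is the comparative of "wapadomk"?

"wapadomk" has second-to-last letter 'm'. The stems whose second-to-last letter is 'm' (zikzammimh → zikzammmheka, zowtomd → zowtmdeka) delete the last vowel and add -eka.
The other patterns: stems whose second-to-last letter is 's' insert -om- after the first vowel; stems whose second-to-last letter is 'p' insert -un- after the first vowel; stems whose second-to-last letter is 'g' change the last vowel to 'a'.
So wapadomk → wapadmkeka.

wapadmkeka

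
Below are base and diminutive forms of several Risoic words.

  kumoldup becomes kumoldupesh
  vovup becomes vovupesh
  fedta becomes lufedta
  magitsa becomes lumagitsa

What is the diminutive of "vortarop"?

vortaropesh

"vortarop" ends in -p. The stems ending in -p (vovup → vovupesh, kumoldup → kumoldupesh) add -esh.
The other pattern: stems ending in -a add the prefix lu-.
So vortarop → vortaropesh.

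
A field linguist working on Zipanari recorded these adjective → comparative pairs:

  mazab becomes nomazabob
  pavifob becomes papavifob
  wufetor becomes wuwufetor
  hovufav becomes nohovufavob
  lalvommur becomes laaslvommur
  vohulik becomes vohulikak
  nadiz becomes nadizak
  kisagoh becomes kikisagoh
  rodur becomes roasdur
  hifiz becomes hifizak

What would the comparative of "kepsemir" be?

"kepsemir" has last vowel 'i'. The stems whose last vowel is 'i' (nadiz → nadizak, vohulik → vohulikak, hifiz → hifizak) add -ak.
The other patterns: stems whose last vowel is 'o' repeat the first consonant+vowel as a prefix; stems whose last vowel is 'a' add no- … -ob around the stem; stems whose last vowel is 'u' insert -as- after the first vowel.
So kepsemir → kepsemirak.

kepsemirak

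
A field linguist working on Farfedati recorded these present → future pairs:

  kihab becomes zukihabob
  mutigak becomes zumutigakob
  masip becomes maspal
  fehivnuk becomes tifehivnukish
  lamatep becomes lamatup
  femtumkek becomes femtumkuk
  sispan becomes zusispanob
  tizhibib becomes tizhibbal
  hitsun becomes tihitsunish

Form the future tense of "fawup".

"fawup" has last vowel 'u'. The stems whose last vowel is 'u' (hitsun → tihitsunish, fehivnuk → tifehivnukish) add ti- … -ish around the stem.
The other patterns: stems whose last vowel is 'a' add zu- … -ob around the stem; stems whose last vowel is 'e' change the last vowel to 'u'; stems whose last vowel is 'i' delete the last vowel and add -al.
So fawup → tifawupish.

tifawupish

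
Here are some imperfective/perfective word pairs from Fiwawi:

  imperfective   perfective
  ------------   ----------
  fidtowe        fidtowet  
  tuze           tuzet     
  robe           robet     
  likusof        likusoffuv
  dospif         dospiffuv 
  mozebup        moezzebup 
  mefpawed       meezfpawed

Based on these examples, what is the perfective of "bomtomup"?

fidtowe and mefpawed both have last vowel 'e' yet inflect differently (fidtowet, meezfpawed), so the last vowel is not what conditions the rule; the final letter is.
"bomtomup" ends in -p. The one such stem in the data (mozebup → moezzebup) inserts -ez- after the first vowel (as does mefpawed), so the same rule applies.
The other patterns: stems ending in -e drop the final letter and add -et; stems ending in -f double the final consonant and add -uv.
So bomtomup → boezmtomup.

boezmtomup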